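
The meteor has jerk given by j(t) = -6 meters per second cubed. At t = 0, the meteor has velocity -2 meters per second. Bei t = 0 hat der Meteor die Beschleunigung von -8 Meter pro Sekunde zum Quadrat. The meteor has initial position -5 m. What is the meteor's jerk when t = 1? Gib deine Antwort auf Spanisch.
Usando j(t) = -6 y sustituyendo t = 1, encontramos j = -6.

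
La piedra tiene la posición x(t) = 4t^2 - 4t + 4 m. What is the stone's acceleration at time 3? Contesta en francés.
En partant de la position x(t) = 4·t^2 - 4·t + 4, nous prenons 2 dérivées. La dérivée de la position donne la vitesse: v(t) = 8·t - 4. En dérivant la vitesse, nous obtenons l'accélération: a(t) = 8. En utilisant a(t) = 8 et en substituant t = 3, nous trouvons a = 8.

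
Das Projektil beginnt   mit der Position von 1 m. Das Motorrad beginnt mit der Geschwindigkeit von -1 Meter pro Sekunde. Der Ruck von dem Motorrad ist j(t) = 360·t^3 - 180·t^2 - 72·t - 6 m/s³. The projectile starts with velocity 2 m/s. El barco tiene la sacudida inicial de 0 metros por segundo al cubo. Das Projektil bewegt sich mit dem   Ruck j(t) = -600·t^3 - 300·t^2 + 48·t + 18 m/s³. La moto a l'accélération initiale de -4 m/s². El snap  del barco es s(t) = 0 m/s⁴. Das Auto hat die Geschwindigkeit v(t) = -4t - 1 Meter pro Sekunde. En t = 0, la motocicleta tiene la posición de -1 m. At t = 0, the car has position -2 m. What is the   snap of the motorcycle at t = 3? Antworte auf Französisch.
Nous devons dériver notre équation du jerk j(t) = 360·t^3 - 180·t^2 - 72·t - 6 1 fois. En dérivant le jerk, nous obtenons le snap: s(t) = 1080·t^2 - 360·t - 72. De l'équation du snap s(t) = 1080·t^2 - 360·t - 72, nous substituons t = 3 pour obtenir s = 8568.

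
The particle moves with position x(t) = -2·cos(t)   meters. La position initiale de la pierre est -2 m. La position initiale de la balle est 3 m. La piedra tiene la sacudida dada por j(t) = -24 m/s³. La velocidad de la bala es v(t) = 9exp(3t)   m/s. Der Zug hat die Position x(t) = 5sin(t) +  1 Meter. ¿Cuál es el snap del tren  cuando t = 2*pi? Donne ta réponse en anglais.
To solve this, we need to take 4 derivatives of our position equation x(t) = 5·sin(t) + 1. The derivative of position gives velocity: v(t) = 5·cos(t). Differentiating velocity, we get acceleration: a(t) = -5·sin(t). The derivative of acceleration gives jerk: j(t) = -5·cos(t). The derivative of jerk gives snap: s(t) = 5·sin(t). From the given snap equation s(t) = 5·sin(t), we substitute t = 2*pi to get s = 0.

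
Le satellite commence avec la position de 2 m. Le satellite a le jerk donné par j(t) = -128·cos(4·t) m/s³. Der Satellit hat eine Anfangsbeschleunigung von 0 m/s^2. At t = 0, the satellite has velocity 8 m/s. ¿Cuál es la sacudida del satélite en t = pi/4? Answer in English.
Using j(t) = -128·cos(4·t) and substituting t = pi/4, we find j = 128.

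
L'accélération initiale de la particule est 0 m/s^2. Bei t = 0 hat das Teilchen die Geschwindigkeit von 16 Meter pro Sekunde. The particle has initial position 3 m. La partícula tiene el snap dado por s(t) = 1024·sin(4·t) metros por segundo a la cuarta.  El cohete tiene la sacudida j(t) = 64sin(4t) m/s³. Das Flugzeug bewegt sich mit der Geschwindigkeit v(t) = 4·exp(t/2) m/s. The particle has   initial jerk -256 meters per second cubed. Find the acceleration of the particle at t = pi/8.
We must find the integral of our snap equation s(t) = 1024·sin(4·t) 2 times. Finding the integral of s(t) and using j(0) = -256: j(t) = -256·cos(4·t). Taking ∫j(t)dt and applying a(0) = 0, we find a(t) = -64·sin(4·t). From the given acceleration equation a(t) = -64·sin(4·t), we substitute t = pi/8 to get a = -64.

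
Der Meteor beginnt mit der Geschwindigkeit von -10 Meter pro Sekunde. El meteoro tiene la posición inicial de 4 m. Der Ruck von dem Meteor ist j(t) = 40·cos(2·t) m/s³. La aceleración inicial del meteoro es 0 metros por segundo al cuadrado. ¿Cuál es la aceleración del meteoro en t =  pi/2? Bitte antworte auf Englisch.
We must find the integral of our jerk equation j(t) = 40·cos(2·t) 1 time. Finding the antiderivative of j(t) and using a(0) = 0: a(t) = 20·sin(2·t). From the given acceleration equation a(t) = 20·sin(2·t), we substitute t = pi/2 to get a = 0.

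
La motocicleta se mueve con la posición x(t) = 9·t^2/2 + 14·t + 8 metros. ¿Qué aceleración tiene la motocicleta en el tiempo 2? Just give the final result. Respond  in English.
At t = 2, a = 9.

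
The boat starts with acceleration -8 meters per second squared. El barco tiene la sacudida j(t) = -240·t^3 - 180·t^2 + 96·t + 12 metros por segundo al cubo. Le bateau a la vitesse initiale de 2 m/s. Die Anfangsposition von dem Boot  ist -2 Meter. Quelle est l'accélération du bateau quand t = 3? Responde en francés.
Pour résoudre ceci, nous devons prendre 1 intégrale de notre équation du jerk j(t) = -240·t^3 - 180·t^2 + 96·t + 12. La primitive du jerk est l'accélération. En utilisant a(0) = -8, nous obtenons a(t) = -60·t^4 - 60·t^3 + 48·t^2 + 12·t - 8. De l'équation de l'accélération a(t) = -60·t^4 - 60·t^3 + 48·t^2 + 12·t - 8, nous substituons t = 3 pour obtenir a = -6020.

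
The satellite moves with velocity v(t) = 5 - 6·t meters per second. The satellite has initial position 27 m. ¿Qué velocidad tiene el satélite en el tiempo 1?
Tenemos la velocidad v(t) = 5 - 6·t. Sustituyendo t = 1: v(1) = -1.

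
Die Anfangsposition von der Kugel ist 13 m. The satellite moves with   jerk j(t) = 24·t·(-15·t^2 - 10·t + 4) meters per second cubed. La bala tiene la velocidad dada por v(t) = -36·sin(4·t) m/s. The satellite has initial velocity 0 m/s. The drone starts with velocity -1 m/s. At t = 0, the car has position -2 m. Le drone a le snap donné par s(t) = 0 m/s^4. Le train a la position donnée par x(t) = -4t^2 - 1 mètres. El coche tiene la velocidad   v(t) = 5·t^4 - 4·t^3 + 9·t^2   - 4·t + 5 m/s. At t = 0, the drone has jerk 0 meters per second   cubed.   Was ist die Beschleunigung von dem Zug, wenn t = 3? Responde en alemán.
Wir müssen unsere Gleichung für die Position x(t) = -4·t^2 - 1 2-mal ableiten. Durch Ableiten von der Position erhalten wir die Geschwindigkeit: v(t) = -8·t. Die Ableitung von der Geschwindigkeit ergibt die Beschleunigung: a(t) = -8. Wir haben die Beschleunigung a(t) = -8. Durch Einsetzen von t = 3: a(3) = -8.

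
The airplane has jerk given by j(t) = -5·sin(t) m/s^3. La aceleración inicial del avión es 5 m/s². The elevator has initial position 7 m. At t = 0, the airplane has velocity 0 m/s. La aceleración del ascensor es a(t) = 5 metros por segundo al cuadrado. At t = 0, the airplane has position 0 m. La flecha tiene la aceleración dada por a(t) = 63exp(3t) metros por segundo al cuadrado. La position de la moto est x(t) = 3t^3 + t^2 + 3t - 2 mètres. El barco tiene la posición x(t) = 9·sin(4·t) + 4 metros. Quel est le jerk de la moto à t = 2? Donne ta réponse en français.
Pour résoudre ceci, nous devons prendre 3 dérivées de notre équation de la position x(t) = 3·t^3 + t^2 + 3·t - 2. En dérivant la position, nous obtenons la vitesse: v(t) = 9·t^2 + 2·t + 3. En dérivant la vitesse, nous obtenons l'accélération: a(t) = 18·t + 2. En prenant d/dt de a(t), nous trouvons j(t) = 18. De l'équation du jerk j(t) = 18, nous substituons t = 2 pour obtenir j = 18.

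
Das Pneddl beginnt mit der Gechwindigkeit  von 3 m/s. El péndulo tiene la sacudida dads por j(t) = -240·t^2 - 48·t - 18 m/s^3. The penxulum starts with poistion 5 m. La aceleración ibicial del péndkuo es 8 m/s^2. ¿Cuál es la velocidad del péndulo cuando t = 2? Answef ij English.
We must find the antiderivative of our jerk equation j(t) = -240·t^2 - 48·t - 18 2 times. Finding the integral of j(t) and using a(0) = 8: a(t) = -80·t^3 - 24·t^2 - 18·t + 8. The integral of acceleration, with v(0) = 3, gives velocity: v(t) = -20·t^4 - 8·t^3 - 9·t^2 + 8·t + 3. Using v(t) = -20·t^4 - 8·t^3 - 9·t^2 + 8·t + 3 and substituting t = 2, we find v = -401.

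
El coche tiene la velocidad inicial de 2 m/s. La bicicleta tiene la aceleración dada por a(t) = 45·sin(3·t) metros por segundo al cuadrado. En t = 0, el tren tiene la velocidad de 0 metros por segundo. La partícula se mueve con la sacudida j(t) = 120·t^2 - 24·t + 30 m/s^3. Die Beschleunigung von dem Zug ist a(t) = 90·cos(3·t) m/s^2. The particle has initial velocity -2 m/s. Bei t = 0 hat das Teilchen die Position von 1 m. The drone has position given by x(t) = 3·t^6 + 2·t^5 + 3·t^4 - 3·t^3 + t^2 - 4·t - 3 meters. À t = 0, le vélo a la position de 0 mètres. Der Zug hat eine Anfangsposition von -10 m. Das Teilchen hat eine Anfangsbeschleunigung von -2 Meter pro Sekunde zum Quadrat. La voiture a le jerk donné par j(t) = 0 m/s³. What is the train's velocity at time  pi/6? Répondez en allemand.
Wir müssen unsere Gleichung für die Beschleunigung a(t) = 90·cos(3·t) 1-mal integrieren. Das Integral von der Beschleunigung, mit v(0) = 0, ergibt die Geschwindigkeit: v(t) = 30·sin(3·t). Wir haben die Geschwindigkeit v(t) = 30·sin(3·t). Durch Einsetzen von t = pi/6: v(pi/6) = 30.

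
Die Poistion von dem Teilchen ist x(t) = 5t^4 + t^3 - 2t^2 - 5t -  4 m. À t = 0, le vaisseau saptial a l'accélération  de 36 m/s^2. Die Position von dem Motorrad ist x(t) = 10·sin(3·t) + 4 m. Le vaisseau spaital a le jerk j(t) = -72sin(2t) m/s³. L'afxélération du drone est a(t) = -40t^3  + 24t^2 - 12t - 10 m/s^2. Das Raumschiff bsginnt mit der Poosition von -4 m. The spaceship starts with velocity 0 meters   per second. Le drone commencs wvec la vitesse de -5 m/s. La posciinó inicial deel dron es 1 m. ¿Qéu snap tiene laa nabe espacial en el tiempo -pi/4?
Debemos derivar nuestra ecuación de la sacudida j(t) = -72·sin(2·t) 1 vez. Tomando d/dt de j(t), encontramos s(t) = -144·cos(2·t). Usando s(t) = -144·cos(2·t) y sustituyendo t = -pi/4, encontramos s = 0.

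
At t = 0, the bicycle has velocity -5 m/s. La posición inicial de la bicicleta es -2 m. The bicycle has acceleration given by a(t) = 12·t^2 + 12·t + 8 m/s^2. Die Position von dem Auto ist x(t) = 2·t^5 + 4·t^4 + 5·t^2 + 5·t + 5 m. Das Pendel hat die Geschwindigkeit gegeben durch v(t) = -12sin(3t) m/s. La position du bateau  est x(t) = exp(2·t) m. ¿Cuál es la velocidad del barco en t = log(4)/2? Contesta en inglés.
Starting from position x(t) = exp(2·t), we take 1 derivative. Taking d/dt of x(t), we find v(t) = 2·exp(2·t). Using v(t) = 2·exp(2·t) and substituting t = log(4)/2, we find v = 8.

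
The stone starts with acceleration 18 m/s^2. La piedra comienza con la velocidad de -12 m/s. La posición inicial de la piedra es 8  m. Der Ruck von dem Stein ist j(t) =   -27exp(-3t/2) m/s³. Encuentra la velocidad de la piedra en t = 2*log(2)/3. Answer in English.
To solve this, we need to take 2 integrals of our jerk equation j(t) = -27·exp(-3·t/2). Integrating jerk and using the initial condition a(0) = 18, we get a(t) = 18·exp(-3·t/2). Integrating acceleration and using the initial condition v(0) = -12, we get v(t) = -12·exp(-3·t/2). We have velocity v(t) = -12·exp(-3·t/2). Substituting t = 2*log(2)/3: v(2*log(2)/3) = -6.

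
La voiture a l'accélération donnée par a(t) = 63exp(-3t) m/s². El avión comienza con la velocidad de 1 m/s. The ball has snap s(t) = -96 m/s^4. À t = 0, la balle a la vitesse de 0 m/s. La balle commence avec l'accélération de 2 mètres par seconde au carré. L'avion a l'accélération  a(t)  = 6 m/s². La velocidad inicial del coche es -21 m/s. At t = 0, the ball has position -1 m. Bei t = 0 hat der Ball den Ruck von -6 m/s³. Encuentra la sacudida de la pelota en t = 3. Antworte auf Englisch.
Starting from snap s(t) = -96, we take 1 integral. Finding the antiderivative of s(t) and using j(0) = -6: j(t) = -96·t - 6. We have jerk j(t) = -96·t - 6. Substituting t = 3: j(3) = -294.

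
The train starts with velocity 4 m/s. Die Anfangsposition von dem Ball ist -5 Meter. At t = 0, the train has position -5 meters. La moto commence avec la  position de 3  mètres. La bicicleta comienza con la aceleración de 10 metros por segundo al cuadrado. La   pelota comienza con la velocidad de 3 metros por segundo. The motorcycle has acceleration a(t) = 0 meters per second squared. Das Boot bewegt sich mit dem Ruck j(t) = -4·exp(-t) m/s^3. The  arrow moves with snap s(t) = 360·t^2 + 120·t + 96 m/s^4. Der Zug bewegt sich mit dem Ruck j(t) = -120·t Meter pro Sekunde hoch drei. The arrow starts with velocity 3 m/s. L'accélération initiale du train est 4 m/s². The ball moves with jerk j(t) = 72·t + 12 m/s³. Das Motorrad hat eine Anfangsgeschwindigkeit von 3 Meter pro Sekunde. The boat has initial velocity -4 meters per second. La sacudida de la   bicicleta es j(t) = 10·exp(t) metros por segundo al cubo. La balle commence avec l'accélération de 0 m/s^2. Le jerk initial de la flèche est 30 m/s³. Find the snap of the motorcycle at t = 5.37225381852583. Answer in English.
We must differentiate our acceleration equation a(t) = 0 2 times. The derivative of acceleration gives jerk: j(t) = 0. Differentiating jerk, we get snap: s(t) = 0. We have snap s(t) = 0. Substituting t = 5.37225381852583: s(5.37225381852583) = 0.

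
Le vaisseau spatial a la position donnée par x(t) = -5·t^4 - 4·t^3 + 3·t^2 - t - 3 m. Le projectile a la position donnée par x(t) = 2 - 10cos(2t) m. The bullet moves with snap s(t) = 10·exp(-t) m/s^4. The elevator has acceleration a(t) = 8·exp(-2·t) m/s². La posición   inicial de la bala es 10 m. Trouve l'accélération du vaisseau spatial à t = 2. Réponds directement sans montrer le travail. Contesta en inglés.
a(2) = -282.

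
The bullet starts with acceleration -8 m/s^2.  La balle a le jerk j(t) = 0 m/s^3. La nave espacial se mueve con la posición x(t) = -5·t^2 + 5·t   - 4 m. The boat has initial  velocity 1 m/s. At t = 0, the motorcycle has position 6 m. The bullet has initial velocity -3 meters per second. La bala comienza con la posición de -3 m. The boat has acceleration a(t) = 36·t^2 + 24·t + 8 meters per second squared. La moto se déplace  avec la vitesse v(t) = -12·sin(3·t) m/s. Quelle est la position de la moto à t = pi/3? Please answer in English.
To find the answer, we compute 1 antiderivative of v(t) = -12·sin(3·t). The integral of velocity, with x(0) = 6, gives position: x(t) = 4·cos(3·t) + 2. Using x(t) = 4·cos(3·t) + 2 and substituting t = pi/3, we find x = -2.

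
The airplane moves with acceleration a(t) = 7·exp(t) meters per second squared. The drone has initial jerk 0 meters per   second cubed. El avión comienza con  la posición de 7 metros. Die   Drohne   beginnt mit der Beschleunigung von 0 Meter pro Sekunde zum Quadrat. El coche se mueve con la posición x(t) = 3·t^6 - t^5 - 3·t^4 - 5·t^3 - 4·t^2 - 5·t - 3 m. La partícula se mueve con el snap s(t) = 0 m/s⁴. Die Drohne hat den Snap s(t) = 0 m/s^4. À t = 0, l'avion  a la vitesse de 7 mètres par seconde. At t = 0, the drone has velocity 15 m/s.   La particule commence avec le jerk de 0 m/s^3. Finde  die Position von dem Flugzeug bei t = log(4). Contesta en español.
Para resolver esto, necesitamos tomar 2 integrales de nuestra ecuación de la aceleración a(t) = 7·exp(t). La integral de la aceleración, con v(0) = 7, da la velocidad: v(t) = 7·exp(t). La integral de la velocidad, con x(0) = 7, da la posición: x(t) = 7·exp(t). Tenemos la posición x(t) = 7·exp(t). Sustituyendo t = log(4): x(log(4)) = 28.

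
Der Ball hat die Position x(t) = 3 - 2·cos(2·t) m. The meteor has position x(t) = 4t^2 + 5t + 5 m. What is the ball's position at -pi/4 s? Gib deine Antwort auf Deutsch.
Wir haben die Position x(t) = 3 - 2·cos(2·t). Durch Einsetzen von t = -pi/4: x(-pi/4) = 3.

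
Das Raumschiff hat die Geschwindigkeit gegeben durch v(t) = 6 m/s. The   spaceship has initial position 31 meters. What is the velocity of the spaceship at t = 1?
We have velocity v(t) = 6. Substituting t = 1: v(1) = 6.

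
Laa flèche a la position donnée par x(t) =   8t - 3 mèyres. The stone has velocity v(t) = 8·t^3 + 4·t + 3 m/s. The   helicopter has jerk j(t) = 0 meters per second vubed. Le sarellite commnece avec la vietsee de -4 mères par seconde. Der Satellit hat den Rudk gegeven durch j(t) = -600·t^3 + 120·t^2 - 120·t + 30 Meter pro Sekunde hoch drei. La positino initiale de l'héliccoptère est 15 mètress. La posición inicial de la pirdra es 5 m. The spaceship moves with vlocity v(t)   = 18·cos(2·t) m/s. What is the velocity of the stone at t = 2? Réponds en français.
Nous avons la vitesse v(t) = 8·t^3 + 4·t + 3. En substituant t = 2: v(2) = 75.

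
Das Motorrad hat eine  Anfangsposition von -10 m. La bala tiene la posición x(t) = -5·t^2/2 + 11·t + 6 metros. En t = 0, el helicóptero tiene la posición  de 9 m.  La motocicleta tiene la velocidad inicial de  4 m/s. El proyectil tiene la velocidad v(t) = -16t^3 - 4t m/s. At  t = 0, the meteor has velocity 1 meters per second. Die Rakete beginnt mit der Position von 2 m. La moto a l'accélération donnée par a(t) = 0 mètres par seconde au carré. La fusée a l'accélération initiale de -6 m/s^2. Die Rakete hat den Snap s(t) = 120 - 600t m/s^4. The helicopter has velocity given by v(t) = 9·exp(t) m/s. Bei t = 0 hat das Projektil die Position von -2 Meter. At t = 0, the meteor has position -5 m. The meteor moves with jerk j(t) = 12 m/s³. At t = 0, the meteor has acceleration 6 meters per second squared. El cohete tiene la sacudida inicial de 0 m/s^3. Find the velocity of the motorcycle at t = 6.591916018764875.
We must find the integral of our acceleration equation a(t) = 0 1 time. Finding the antiderivative of a(t) and using v(0) = 4: v(t) = 4. Using v(t) = 4 and substituting t = 6.591916018764875, we find v = 4.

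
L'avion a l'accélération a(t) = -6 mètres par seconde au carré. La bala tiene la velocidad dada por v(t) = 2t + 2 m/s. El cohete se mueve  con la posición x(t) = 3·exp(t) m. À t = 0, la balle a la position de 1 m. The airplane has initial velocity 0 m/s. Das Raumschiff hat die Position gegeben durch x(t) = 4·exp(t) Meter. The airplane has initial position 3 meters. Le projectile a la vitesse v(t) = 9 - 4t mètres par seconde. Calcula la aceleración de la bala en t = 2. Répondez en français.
Pour résoudre ceci, nous devons prendre 1 dérivée de notre équation de la vitesse v(t) = 2·t + 2. En prenant d/dt de v(t), nous trouvons a(t) = 2. En utilisant a(t) = 2 et en substituant t = 2, nous trouvons a = 2.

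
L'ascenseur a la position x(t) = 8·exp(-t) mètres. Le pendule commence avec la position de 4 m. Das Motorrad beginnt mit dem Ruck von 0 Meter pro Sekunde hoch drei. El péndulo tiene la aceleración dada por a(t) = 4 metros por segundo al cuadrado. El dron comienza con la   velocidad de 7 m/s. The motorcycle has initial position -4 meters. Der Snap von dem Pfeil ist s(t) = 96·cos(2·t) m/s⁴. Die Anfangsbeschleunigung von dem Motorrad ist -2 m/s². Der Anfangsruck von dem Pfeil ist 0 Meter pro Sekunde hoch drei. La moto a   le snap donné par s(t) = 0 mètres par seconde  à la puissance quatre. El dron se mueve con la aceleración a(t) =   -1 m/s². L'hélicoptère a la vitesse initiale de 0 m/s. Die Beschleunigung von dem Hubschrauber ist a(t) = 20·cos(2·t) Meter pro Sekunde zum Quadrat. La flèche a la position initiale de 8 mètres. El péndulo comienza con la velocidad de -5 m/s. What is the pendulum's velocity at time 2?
We need to integrate our acceleration equation a(t) = 4 1 time. The integral of acceleration is velocity. Using v(0) = -5, we get v(t) = 4·t - 5. Using v(t) = 4·t - 5 and substituting t = 2, we find v = 3.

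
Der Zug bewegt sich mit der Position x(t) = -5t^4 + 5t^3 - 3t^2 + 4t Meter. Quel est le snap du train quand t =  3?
Nous devons dériver notre équation de la position x(t) = -5·t^4 + 5·t^3 - 3·t^2 + 4·t 4 fois. En prenant d/dt de x(t), nous trouvons v(t) = -20·t^3 + 15·t^2 - 6·t + 4. En prenant d/dt de v(t), nous trouvons a(t) = -60·t^2 + 30·t - 6. En prenant d/dt de a(t), nous trouvons j(t) = 30 - 120·t. En prenant d/dt de j(t), nous trouvons s(t) = -120. De l'équation du snap s(t) = -120, nous substituons t = 3 pour obtenir s = -120.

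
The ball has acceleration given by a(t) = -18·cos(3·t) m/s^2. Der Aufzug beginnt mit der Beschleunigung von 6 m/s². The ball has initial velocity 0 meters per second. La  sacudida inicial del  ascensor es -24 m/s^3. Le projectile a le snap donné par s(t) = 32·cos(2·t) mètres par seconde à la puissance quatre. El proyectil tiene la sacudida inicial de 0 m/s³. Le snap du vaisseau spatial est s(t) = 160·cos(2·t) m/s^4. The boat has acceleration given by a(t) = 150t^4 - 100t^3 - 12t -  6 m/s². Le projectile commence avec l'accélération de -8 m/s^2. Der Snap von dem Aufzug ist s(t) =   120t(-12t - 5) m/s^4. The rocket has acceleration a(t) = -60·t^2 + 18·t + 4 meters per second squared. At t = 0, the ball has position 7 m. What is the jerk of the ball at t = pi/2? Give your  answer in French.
Nous devons dériver notre équation de l'accélération a(t) = -18·cos(3·t) 1 fois. En prenant d/dt de a(t), nous trouvons j(t) = 54·sin(3·t). De l'équation du jerk j(t) = 54·sin(3·t), nous substituons t = pi/2 pour obtenir j = -54.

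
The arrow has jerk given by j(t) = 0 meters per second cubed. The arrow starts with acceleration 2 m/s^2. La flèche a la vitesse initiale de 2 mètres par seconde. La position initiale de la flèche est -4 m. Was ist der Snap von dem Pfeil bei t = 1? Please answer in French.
Nous devons dériver notre équation du jerk j(t) = 0 1 fois. La dérivée du jerk donne le snap: s(t) = 0. De l'équation du snap s(t) = 0, nous substituons t = 1 pour obtenir s = 0.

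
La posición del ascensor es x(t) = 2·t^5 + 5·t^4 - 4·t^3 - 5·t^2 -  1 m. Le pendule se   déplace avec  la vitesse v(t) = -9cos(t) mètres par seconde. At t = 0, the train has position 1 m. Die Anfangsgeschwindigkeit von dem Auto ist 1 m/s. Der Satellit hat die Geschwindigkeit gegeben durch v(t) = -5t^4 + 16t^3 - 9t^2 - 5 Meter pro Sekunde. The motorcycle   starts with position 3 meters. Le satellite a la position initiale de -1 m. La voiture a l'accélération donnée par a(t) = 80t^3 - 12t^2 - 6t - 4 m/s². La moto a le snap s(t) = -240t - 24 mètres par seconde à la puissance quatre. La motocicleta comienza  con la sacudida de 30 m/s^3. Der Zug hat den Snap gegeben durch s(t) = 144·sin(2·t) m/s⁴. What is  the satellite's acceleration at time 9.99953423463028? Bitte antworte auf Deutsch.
Um dies zu lösen, müssen wir 1 Ableitung unserer Gleichung für die Geschwindigkeit v(t) = -5·t^4 + 16·t^3 - 9·t^2 - 5 nehmen. Durch Ableiten von der Geschwindigkeit erhalten wir die Beschleunigung: a(t) = -20·t^3 + 48·t^2 - 18·t. Mit a(t) = -20·t^3 + 48·t^2 - 18·t und Einsetzen von t = 9.99953423463028, finden wir a = -15377.6442785074.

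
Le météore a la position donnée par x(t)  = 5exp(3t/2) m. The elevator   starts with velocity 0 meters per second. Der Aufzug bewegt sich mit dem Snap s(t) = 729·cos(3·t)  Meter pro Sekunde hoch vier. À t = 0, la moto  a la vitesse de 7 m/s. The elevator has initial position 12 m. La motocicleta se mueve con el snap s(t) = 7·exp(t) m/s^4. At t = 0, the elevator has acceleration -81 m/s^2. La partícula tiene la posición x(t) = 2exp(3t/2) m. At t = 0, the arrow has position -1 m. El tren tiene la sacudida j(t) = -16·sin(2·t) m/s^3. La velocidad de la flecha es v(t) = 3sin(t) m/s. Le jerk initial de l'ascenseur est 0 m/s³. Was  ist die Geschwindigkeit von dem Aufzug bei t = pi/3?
Wir müssen das Integral unserer Gleichung für den Snap s(t) = 729·cos(3·t) 3-mal finden. Die Stammfunktion von dem Snap ist der Ruck. Mit j(0) = 0 erhalten wir j(t) = 243·sin(3·t). Das Integral von dem Ruck, mit a(0) = -81, ergibt die Beschleunigung: a(t) = -81·cos(3·t). Mit ∫a(t)dt und Anwendung von v(0) = 0, finden wir v(t) = -27·sin(3·t). Mit v(t) = -27·sin(3·t) und Einsetzen von t = pi/3, finden wir v = 0.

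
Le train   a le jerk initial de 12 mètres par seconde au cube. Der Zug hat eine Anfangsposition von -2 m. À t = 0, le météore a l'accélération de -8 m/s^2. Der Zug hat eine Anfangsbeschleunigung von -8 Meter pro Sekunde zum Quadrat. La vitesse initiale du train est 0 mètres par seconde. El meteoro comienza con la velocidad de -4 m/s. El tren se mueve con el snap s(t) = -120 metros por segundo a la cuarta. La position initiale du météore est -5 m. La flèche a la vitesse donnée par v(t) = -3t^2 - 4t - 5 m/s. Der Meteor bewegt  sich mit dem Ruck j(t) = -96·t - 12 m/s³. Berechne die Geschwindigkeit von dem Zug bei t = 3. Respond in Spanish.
Necesitamos integrar nuestra ecuación del snap s(t) = -120 3 veces. Integrando el snap y usando la condición inicial j(0) = 12, obtenemos j(t) = 12 - 120·t. La antiderivada de la sacudida es la aceleración. Usando a(0) = -8, obtenemos a(t) = -60·t^2 + 12·t - 8. Integrando la aceleración y usando la condición inicial v(0) = 0, obtenemos v(t) = 2·t·(-10·t^2 + 3·t - 4). Usando v(t) = 2·t·(-10·t^2 + 3·t - 4) y sustituyendo t = 3, encontramos v = -510.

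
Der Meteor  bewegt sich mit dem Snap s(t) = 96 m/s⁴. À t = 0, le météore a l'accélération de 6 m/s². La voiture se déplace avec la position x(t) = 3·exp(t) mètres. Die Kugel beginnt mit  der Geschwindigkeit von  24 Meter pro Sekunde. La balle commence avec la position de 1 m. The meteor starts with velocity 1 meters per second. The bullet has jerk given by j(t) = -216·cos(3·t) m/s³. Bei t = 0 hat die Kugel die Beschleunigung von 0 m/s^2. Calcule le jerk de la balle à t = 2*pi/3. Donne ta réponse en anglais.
From the given jerk equation j(t) = -216·cos(3·t), we substitute t = 2*pi/3 to get j = -216.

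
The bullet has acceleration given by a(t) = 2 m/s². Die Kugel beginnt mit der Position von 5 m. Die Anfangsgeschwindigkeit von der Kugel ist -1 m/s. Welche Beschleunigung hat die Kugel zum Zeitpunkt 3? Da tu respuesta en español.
Tenemos la aceleración a(t) = 2. Sustituyendo t = 3: a(3) = 2.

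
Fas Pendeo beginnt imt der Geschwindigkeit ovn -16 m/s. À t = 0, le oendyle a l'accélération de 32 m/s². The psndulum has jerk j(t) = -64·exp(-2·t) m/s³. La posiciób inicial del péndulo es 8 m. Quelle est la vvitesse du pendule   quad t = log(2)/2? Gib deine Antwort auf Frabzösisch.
Nous devons intégrer notre équation du jerk j(t) = -64·exp(-2·t) 2 fois. La primitive du jerk est l'accélération. En utilisant a(0) = 32, nous obtenons a(t) = 32·exp(-2·t). En prenant ∫a(t)dt et en appliquant v(0) = -16, nous trouvons v(t) = -16·exp(-2·t). En utilisant v(t) = -16·exp(-2·t) et en substituant t = log(2)/2, nous trouvons v = -8.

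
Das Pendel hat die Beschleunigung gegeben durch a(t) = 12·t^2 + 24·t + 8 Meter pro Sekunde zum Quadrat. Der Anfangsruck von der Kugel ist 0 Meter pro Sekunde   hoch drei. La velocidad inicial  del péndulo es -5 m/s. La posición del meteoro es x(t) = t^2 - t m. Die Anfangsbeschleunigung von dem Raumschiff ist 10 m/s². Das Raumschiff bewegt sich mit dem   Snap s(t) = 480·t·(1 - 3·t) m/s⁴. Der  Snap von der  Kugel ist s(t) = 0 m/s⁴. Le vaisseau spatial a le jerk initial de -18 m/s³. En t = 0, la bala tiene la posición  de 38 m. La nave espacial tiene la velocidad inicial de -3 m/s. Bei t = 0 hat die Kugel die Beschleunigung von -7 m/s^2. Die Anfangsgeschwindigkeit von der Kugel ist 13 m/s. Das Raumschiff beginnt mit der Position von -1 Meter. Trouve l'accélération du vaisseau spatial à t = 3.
Nous devons intégrer notre équation du snap s(t) = 480·t·(1 - 3·t) 2 fois. L'intégrale du snap est le jerk. En utilisant j(0) = -18, nous obtenons j(t) = -480·t^3 + 240·t^2 - 18. En prenant ∫j(t)dt et en appliquant a(0) = 10, nous trouvons a(t) = -120·t^4 + 80·t^3 - 18·t + 10. En utilisant a(t) = -120·t^4 + 80·t^3 - 18·t + 10 et en substituant t = 3, nous trouvons a = -7604.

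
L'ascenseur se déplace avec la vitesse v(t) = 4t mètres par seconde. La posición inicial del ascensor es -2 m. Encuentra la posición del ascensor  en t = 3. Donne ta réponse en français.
En partant de la vitesse v(t) = 4·t, nous prenons 1 intégrale. La primitive de la vitesse, avec x(0) = -2, donne la position: x(t) = 2·t^2 - 2. Nous avons la position x(t) = 2·t^2 - 2. En substituant t = 3: x(3) = 16.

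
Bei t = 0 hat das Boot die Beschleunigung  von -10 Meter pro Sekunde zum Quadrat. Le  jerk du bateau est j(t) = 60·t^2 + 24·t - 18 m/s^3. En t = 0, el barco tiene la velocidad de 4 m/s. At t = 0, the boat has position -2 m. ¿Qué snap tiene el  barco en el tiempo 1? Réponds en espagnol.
Para resolver esto, necesitamos tomar 1 derivada de nuestra ecuación de la sacudida j(t) = 60·t^2 + 24·t - 18. Tomando d/dt de j(t), encontramos s(t) = 120·t + 24. Usando s(t) = 120·t + 24 y sustituyendo t = 1, encontramos s = 144.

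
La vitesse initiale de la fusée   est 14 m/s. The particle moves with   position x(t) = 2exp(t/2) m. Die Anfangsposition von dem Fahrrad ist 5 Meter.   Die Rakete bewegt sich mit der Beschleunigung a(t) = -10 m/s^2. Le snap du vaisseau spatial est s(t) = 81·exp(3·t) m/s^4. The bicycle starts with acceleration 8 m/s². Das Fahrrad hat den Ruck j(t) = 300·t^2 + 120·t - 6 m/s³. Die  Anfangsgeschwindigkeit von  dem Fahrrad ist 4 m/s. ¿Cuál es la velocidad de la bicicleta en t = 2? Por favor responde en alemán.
Ausgehend von dem Ruck j(t) = 300·t^2 + 120·t - 6, nehmen wir 2 Integrale. Mit ∫j(t)dt und Anwendung von a(0) = 8, finden wir a(t) = 100·t^3 + 60·t^2 - 6·t + 8. Mit ∫a(t)dt und Anwendung von v(0) = 4, finden wir v(t) = 25·t^4 + 20·t^3 - 3·t^2 + 8·t + 4. Mit v(t) = 25·t^4 + 20·t^3 - 3·t^2 + 8·t + 4 und Einsetzen von t = 2, finden wir v = 568.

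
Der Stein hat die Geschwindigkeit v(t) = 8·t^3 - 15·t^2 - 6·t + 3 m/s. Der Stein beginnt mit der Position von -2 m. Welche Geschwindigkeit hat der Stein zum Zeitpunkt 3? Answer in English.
We have velocity v(t) = 8·t^3 - 15·t^2 - 6·t + 3. Substituting t = 3: v(3) = 66.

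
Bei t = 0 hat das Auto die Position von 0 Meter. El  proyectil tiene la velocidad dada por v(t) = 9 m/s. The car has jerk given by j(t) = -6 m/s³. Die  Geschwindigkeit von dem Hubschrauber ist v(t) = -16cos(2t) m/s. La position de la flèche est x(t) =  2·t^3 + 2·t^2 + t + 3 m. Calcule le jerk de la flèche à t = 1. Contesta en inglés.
To solve this, we need to take 3 derivatives of our position equation x(t) = 2·t^3 + 2·t^2 + t + 3. Differentiating position, we get velocity: v(t) = 6·t^2 + 4·t + 1. Differentiating velocity, we get acceleration: a(t) = 12·t + 4. Taking d/dt of a(t), we find j(t) = 12. Using j(t) = 12 and substituting t = 1, we find j = 12.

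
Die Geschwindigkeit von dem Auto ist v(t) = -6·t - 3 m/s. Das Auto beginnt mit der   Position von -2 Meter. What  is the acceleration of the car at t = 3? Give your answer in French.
Pour résoudre ceci, nous devons prendre 1 dérivée de notre équation de la vitesse v(t) = -6·t - 3. En prenant d/dt de v(t), nous trouvons a(t) = -6. Nous avons l'accélération a(t) = -6. En substituant t = 3: a(3) = -6.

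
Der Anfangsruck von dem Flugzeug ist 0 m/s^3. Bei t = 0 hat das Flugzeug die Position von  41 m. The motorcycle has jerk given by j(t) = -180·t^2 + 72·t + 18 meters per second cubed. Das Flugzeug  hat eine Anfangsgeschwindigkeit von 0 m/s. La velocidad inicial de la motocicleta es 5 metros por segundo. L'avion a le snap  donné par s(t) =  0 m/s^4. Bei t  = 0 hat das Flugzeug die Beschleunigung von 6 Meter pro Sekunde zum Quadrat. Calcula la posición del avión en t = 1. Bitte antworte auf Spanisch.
Necesitamos integrar nuestra ecuación del snap s(t) = 0 4 veces. La antiderivada del snap, con j(0) = 0, da la sacudida: j(t) = 0. La antiderivada de la sacudida es la aceleración. Usando a(0) = 6, obtenemos a(t) = 6. La antiderivada de la aceleración es la velocidad. Usando v(0) = 0, obtenemos v(t) = 6·t. Integrando la velocidad y usando la condición inicial x(0) = 41, obtenemos x(t) = 3·t^2 + 41. Usando x(t) = 3·t^2 + 41 y sustituyendo t = 1, encontramos x = 44.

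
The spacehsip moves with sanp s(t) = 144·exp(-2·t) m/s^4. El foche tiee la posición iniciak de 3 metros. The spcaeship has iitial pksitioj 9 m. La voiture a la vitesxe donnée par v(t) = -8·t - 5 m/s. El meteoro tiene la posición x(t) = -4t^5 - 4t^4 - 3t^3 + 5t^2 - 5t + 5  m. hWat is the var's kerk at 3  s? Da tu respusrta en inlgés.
We must differentiate our velocity equation v(t) = -8·t - 5 2 times. Taking d/dt of v(t), we find a(t) = -8. The derivative of acceleration gives jerk: j(t) = 0. Using j(t) = 0 and substituting t = 3, we find j = 0.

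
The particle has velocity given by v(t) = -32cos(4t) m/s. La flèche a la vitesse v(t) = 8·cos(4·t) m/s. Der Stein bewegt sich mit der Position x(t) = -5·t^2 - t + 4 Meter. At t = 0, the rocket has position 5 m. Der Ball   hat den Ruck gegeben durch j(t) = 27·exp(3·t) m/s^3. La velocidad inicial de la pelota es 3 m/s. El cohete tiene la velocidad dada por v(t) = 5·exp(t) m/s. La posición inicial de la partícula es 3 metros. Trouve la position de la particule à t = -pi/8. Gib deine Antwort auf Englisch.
We must find the integral of our velocity equation v(t) = -32·cos(4·t) 1 time. Taking ∫v(t)dt and applying x(0) = 3, we find x(t) = 3 - 8·sin(4·t). Using x(t) = 3 - 8·sin(4·t) and substituting t = -pi/8, we find x = 11.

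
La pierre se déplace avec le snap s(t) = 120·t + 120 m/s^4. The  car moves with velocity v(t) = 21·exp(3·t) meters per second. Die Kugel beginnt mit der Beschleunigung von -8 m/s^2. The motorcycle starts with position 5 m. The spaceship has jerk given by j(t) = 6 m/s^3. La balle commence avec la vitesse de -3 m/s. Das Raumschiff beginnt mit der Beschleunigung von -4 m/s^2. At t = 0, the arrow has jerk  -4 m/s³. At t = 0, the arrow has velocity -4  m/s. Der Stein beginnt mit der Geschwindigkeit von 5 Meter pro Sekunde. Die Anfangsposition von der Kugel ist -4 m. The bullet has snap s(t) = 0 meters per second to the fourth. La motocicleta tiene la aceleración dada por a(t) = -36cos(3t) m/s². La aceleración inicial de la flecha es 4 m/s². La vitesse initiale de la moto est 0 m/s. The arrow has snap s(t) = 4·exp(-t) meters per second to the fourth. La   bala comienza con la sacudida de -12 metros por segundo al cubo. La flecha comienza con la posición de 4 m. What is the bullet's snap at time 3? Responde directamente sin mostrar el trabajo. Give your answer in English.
The answer is 0.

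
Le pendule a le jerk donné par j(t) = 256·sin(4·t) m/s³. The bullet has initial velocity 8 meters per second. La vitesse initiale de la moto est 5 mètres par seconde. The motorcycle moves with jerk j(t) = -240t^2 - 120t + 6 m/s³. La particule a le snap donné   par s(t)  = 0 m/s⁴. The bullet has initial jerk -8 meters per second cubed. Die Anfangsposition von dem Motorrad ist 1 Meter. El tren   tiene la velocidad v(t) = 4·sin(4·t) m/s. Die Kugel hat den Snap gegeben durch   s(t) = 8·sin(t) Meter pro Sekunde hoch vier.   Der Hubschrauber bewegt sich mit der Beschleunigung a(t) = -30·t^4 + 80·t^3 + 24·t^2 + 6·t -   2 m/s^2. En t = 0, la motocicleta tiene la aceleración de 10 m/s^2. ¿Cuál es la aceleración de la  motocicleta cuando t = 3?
Partiendo de la sacudida j(t) = -240·t^2 - 120·t + 6, tomamos 1 antiderivada. La integral de la sacudida, con a(0) = 10, da la aceleración: a(t) = -80·t^3 - 60·t^2 + 6·t + 10. De la ecuación de la aceleración a(t) = -80·t^3 - 60·t^2 + 6·t + 10, sustituimos t = 3 para obtener a = -2672.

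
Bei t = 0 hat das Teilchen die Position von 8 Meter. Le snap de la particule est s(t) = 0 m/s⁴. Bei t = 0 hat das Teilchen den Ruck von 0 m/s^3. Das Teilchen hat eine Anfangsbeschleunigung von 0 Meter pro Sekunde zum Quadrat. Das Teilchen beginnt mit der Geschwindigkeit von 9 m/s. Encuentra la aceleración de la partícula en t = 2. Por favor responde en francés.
Nous devons trouver l'intégrale de notre équation du snap s(t) = 0 2 fois. L'intégrale du snap, avec j(0) = 0, donne le jerk: j(t) = 0. En intégrant le jerk et en utilisant la condition initiale a(0) = 0, nous obtenons a(t) = 0. De l'équation de l'accélération a(t) = 0, nous substituons t = 2 pour obtenir a = 0.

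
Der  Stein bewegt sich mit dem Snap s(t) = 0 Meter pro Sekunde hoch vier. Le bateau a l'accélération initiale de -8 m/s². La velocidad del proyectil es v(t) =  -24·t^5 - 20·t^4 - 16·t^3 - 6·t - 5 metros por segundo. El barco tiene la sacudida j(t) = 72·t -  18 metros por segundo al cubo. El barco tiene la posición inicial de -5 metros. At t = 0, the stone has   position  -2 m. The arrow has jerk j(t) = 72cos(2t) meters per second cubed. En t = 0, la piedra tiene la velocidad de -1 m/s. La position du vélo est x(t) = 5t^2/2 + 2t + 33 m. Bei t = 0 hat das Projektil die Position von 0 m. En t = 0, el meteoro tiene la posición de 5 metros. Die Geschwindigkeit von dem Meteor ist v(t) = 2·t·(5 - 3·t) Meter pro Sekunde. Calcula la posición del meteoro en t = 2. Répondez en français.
En partant de la vitesse v(t) = 2·t·(5 - 3·t), nous prenons 1 primitive. La primitive de la vitesse est la position. En utilisant x(0) = 5, nous obtenons x(t) = -2·t^3 + 5·t^2 + 5. En utilisant x(t) = -2·t^3 + 5·t^2 + 5 et en substituant t = 2, nous trouvons x = 9.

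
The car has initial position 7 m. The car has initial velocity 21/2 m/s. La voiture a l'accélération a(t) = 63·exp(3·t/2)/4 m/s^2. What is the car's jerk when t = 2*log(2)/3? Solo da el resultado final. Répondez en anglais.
The answer is 189/4.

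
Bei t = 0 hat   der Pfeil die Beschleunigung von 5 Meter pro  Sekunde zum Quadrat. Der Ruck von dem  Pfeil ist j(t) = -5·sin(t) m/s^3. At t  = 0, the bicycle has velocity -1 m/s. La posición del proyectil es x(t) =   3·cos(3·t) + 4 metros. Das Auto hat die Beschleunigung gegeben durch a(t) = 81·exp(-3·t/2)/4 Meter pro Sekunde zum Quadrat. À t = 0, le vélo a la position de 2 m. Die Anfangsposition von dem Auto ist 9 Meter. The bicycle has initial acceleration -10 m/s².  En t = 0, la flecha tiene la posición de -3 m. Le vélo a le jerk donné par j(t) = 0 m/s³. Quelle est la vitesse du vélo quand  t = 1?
Nous devons trouver l'intégrale de notre équation du jerk j(t) = 0 2 fois. La primitive du jerk est l'accélération. En utilisant a(0) = -10, nous obtenons a(t) = -10. En prenant ∫a(t)dt et en appliquant v(0) = -1, nous trouvons v(t) = -10·t - 1. De l'équation de la vitesse v(t) = -10·t - 1, nous substituons t = 1 pour obtenir v = -11.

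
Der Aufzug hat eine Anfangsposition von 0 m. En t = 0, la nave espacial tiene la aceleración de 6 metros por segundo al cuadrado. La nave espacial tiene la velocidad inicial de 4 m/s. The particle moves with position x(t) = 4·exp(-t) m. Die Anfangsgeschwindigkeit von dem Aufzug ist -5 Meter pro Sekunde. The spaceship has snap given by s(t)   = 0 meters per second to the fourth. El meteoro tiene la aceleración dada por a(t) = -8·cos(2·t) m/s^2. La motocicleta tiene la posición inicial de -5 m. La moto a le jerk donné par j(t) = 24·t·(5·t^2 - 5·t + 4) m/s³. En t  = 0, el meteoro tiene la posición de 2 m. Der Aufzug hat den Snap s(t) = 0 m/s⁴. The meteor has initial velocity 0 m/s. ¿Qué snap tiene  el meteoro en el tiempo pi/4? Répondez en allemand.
Ausgehend von der Beschleunigung a(t) = -8·cos(2·t), nehmen wir 2 Ableitungen. Die Ableitung von der Beschleunigung ergibt den Ruck: j(t) = 16·sin(2·t). Mit d/dt von j(t) finden wir s(t) = 32·cos(2·t). Aus der Gleichung für den Snap s(t) = 32·cos(2·t), setzen wir t = pi/4 ein und erhalten s = 0.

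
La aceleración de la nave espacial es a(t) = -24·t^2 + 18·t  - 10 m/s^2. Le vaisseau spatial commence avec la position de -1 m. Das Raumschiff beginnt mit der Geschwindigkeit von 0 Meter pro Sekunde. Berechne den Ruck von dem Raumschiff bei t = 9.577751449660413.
Wir müssen unsere Gleichung für die Beschleunigung a(t) = -24·t^2 + 18·t - 10 1-mal ableiten. Die Ableitung von der Beschleunigung ergibt den Ruck: j(t) = 18 - 48·t. Wir haben den Ruck j(t) = 18 - 48·t. Durch Einsetzen von t = 9.577751449660413: j(9.577751449660413) = -441.732069583700.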